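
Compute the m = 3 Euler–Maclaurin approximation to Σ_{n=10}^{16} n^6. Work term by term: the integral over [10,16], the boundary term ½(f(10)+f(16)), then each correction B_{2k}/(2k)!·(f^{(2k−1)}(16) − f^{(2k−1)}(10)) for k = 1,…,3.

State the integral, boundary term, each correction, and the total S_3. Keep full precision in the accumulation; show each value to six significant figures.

The integral term ∫_10^16 x^6 dx = 3.69194e+07.
Boundary: ½(f(10) + f(16)) = ½(1.00000e+06 + 1.67772e+07) = 8.88861e+06.
Integral + boundary = 4.58080e+07.
Correction k=1: B_{2}/2! · (f^{(1)}(16) − f^{(1)}(10)) = 1/12 · (6.29146e+06 − 600000) = 474288.
Running total after k=1: 4.62822e+07.
Correction k=2: B_{4}/4! · (f^{(3)}(16) − f^{(3)}(10)) = −1/720 · (491520 − 120000) = -516.000.
Running total after k=2: 4.62817e+07.
Correction k=3: B_{6}/6! · (f^{(5)}(16) − f^{(5)}(10)) = 1/30240 · (11520.0 − 7200.00) = 0.142857.

S_3 ≈ 4.62817e+07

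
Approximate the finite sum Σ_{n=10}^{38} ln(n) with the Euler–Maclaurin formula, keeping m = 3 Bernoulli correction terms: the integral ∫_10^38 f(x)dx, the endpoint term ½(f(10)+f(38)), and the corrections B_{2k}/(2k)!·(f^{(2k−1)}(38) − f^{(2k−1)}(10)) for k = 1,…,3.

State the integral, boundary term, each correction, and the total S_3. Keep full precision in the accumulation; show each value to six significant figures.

S_3 ≈ 90.1664

The integral term ∫_10^38 ln(x) dx = 87.2024.
Endpoint term: (f(10) + f(38))/2 = (2.30259 + 3.63759)/2 = 2.97009.
Integral + boundary = 90.1725.
Correction k=1: B_{2}/2! · (f^{(1)}(38) − f^{(1)}(10)) = 1/12 · (0.0263158 − 0.100000) = -0.00614035.
After k=1: 90.1664.
Correction k=2: B_{4}/4! · (f^{(3)}(38) − f^{(3)}(10)) = −1/720 · (3.64485e-05 − 0.00200000) = 2.72715e-06.
After k=2: 90.1664.
Correction k=3: B_{6}/6! · (f^{(5)}(38) − f^{(5)}(10)) = 1/30240 · (3.02896e-07 − 0.000240000) = -7.92649e-09.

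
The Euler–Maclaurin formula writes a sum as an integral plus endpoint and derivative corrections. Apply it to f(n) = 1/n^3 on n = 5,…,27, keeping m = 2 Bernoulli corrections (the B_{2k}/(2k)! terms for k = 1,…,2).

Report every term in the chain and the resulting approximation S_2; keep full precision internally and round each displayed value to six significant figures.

S_2 ≈ 0.0237337

The integral term ∫_5^27 1/x^3 dx = 0.0193141.
Endpoint term: (f(5) + f(27))/2 = (0.00800000 + 5.08053e-05)/2 = 0.00402540.
Running total after boundary: 0.0233395.
Order-1 term: 1/12 · (-5.64503e-06 − (-0.00480000)) = 0.000399530.
Partial sum through k=1: 0.0237391.
Order-2 term: −1/720 · (-1.54870e-07 − (-0.00384000)) = -5.33312e-06.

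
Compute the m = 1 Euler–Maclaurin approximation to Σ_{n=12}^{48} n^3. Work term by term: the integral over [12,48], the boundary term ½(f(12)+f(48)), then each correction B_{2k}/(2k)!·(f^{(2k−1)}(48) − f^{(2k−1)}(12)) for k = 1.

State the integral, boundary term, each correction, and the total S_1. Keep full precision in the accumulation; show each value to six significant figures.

S_1 ≈ 1.37862e+06

∫_12^48 x^3 dx evaluates to 1.32192e+06.
Boundary: ½(f(12) + f(48)) = ½(1728.00 + 110592) = 56160.0.
So far: 1.37808e+06.
k=1: B_{2}/(2)! × [f^{(1)}(48) − f^{(1)}(12)] = 1/12 × (6912.00 − 432.000) = 540.000.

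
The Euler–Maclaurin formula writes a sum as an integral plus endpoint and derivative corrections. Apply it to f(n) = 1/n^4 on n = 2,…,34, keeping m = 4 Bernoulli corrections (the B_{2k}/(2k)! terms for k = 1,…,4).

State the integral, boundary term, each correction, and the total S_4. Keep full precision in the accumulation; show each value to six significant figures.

The integral term ∫_2^34 1/x^4 dx = 0.0416582.
Endpoint term: (f(2) + f(34))/2 = (0.0625000 + 7.48315e-07)/2 = 0.0312504.
Running total after boundary: 0.0729086.
Order-1 term: 1/12 · (-8.80370e-08 − (-0.125000)) = 0.0104167.
Running total after k=1: 0.0833252.
Order-2 term: −1/720 · (-2.28470e-09 − (-0.937500)) = -0.00130208.
Running total after k=2: 0.0820231.
Order-3 term: 1/30240 · (-1.10677e-10 − (-13.1250)) = 0.000434028.
Running total after k=3: 0.0824572.
Order-4 term: −1/1209600 · (-8.61675e-12 − (-295.312)) = -0.000244141.

S_4 ≈ 0.0822130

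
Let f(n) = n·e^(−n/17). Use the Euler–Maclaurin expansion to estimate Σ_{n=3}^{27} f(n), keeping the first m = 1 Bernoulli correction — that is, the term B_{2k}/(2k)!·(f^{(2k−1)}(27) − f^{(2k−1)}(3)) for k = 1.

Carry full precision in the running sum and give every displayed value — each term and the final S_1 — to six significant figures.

S_1 ≈ 136.138

The integral term ∫_3^27 x·e^(−x/17) dx = 132.190.
Boundary: ½(f(3) + f(27)) = ½(2.51467 + 5.51572) = 4.01519.
So far: 136.205.
Correction k=1: B_{2}/2! · (f^{(1)}(27) − f^{(1)}(3)) = 1/12 · (-0.120168 − 0.690302) = -0.0675391.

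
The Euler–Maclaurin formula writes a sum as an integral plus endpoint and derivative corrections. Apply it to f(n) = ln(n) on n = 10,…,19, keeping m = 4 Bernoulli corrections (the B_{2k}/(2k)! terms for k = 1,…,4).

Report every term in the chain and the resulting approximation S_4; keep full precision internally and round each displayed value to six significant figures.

S_4 ≈ 26.5381

The integral term ∫_10^19 ln(x) dx = 23.9185.
½[f(10) + f(19)] = ½[2.30259 + 2.94444] = 2.62351.
Integral + boundary = 26.5420.
Correction k=1: B_{2}/2! · (f^{(1)}(19) − f^{(1)}(10)) = 1/12 · (0.0526316 − 0.100000) = -0.00394737.
Partial sum through k=1: 26.5381.
Correction k=2: B_{4}/4! · (f^{(3)}(19) − f^{(3)}(10)) = −1/720 · (0.000291588 − 0.00200000) = 2.37279e-06.
Partial sum through k=2: 26.5381.
Correction k=3: B_{6}/6! · (f^{(5)}(19) − f^{(5)}(10)) = 1/30240 · (9.69267e-06 − 0.000240000) = -7.61598e-09.
Partial sum through k=3: 26.5381.
Correction k=4: B_{8}/8! · (f^{(7)}(19) − f^{(7)}(10)) = −1/1209600 · (8.05485e-07 − 7.20000e-05) = 5.88579e-11.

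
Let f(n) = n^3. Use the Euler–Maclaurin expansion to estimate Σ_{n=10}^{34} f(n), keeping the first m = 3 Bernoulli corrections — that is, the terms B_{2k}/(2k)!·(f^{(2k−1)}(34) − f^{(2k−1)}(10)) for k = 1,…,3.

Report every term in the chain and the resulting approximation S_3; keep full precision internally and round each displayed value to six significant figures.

Integral: ∫_10^34 x^3 dx = 331584.
Boundary: ½(f(10) + f(34)) = ½(1000.00 + 39304.0) = 20152.0.
Running total after boundary: 351736.
k=1: B_{2}/(2)! × [f^{(1)}(34) − f^{(1)}(10)] = 1/12 × (3468.00 − 300.000) = 264.000.
After k=1: 352000.
k=2: B_{4}/(4)! × [f^{(3)}(34) − f^{(3)}(10)] = −1/720 × (6.00000 − 6.00000) = 0.00000.
After k=2: 352000.
k=3: B_{6}/(6)! × [f^{(5)}(34) − f^{(5)}(10)] = 1/30240 × (0.00000 − 0.00000) = 0.00000.

S_3 ≈ 352000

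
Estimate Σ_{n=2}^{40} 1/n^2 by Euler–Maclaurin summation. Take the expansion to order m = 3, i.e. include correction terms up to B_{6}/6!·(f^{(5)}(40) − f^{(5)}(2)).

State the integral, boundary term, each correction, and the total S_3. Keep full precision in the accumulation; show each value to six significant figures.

Integral: ∫_2^40 1/x^2 dx = 0.475000.
Boundary: ½(f(2) + f(40)) = ½(0.250000 + 0.000625000) = 0.125312.
So far: 0.600313.
k=1: B_{2}/(2)! × [f^{(1)}(40) − f^{(1)}(2)] = 1/12 × (-3.12500e-05 − (-0.250000)) = 0.0208307.
Running total after k=1: 0.621143.
k=2: B_{4}/(4)! × [f^{(3)}(40) − f^{(3)}(2)] = −1/720 × (-2.34375e-07 − (-0.750000)) = -0.00104167.
Running total after k=2: 0.620102.
k=3: B_{6}/(6)! × [f^{(5)}(40) − f^{(5)}(2)] = 1/30240 × (-4.39453e-09 − (-5.62500)) = 0.000186012.

S_3 ≈ 0.620288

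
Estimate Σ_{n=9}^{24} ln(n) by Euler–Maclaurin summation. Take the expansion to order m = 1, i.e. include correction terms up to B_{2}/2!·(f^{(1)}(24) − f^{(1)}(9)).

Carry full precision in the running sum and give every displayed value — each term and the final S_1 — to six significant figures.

The integral term ∫_9^24 ln(x) dx = 41.4983.
½[f(9) + f(24)] = ½[2.19722 + 3.17805] = 2.68764.
So far: 44.1859.
Correction k=1: B_{2}/2! · (f^{(1)}(24) − f^{(1)}(9)) = 1/12 · (0.0416667 − 0.111111) = -0.00578704.

S_1 ≈ 44.1801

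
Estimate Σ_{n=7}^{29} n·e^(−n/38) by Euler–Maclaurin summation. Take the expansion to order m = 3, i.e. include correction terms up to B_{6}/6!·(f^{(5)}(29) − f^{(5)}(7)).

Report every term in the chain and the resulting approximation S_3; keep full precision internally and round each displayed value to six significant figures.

∫_7^29 x·e^(−x/38) dx evaluates to 235.386.
Endpoint term: (f(7) + f(29))/2 = (5.82232 + 13.5196)/2 = 9.67095.
Running total after boundary: 245.057.
Order-1 term: 1/12 · (0.110414 − 0.678542) = -0.0473440.
Partial sum through k=1: 245.010.
Order-2 term: −1/720 · (0.000722159 − 0.00162193) = 1.24968e-06.
Partial sum through k=2: 245.010.
Order-3 term: 1/30240 · (9.47267e-07 − 1.92102e-06) = -3.22008e-11.

S_3 ≈ 245.010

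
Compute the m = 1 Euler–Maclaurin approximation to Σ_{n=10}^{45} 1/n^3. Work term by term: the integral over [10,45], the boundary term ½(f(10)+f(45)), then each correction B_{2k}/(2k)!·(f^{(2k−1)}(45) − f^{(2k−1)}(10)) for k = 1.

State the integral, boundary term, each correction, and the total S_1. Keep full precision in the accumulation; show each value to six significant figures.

∫_10^45 1/x^3 dx evaluates to 0.00475309.
Boundary: ½(f(10) + f(45)) = ½(0.00100000 + 1.09739e-05) = 0.000505487.
So far: 0.00525857.
k=1: B_{2}/(2)! × [f^{(1)}(45) − f^{(1)}(10)] = 1/12 × (-7.31596e-07 − (-0.000300000)) = 2.49390e-05.

S_1 ≈ 0.00528351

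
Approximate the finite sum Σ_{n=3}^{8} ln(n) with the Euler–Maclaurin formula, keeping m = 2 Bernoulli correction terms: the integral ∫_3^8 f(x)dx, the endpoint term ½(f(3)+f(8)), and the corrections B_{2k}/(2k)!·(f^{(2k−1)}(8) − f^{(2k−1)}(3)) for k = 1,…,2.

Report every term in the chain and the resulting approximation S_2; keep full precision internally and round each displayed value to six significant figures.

S_2 ≈ 9.91146

∫_3^8 ln(x) dx evaluates to 8.33970.
½[f(3) + f(8)] = ½[1.09861 + 2.07944] = 1.58903.
Integral + boundary = 9.92872.
k=1: B_{2}/(2)! × [f^{(1)}(8) − f^{(1)}(3)] = 1/12 × (0.125000 − 0.333333) = -0.0173611.
Partial sum through k=1: 9.91136.
k=2: B_{4}/(4)! × [f^{(3)}(8) − f^{(3)}(3)] = −1/720 × (0.00390625 − 0.0740741) = 9.74553e-05.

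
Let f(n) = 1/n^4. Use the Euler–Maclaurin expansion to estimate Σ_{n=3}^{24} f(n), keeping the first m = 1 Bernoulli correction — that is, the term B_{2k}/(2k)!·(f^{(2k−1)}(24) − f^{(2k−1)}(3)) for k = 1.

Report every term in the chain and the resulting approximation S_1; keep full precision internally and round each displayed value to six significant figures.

S_1 ≈ 0.0198676

Integral: ∫_3^24 1/x^4 dx = 0.0123216.
Endpoint term: (f(3) + f(24))/2 = (0.0123457 + 3.01408e-06)/2 = 0.00617435.
Integral + boundary = 0.0184959.
Correction k=1: B_{2}/2! · (f^{(1)}(24) − f^{(1)}(3)) = 1/12 · (-5.02347e-07 − (-0.0164609)) = 0.00137170.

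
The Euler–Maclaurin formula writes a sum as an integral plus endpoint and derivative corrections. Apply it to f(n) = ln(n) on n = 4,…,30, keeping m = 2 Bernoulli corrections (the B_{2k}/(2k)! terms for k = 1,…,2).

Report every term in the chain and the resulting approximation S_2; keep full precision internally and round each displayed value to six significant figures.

∫_4^30 ln(x) dx evaluates to 70.4907.
Endpoint term: (f(4) + f(30))/2 = (1.38629 + 3.40120)/2 = 2.39375.
Running total after boundary: 72.8845.
Order-1 term: 1/12 · (0.0333333 − 0.250000) = -0.0180556.
Partial sum through k=1: 72.8664.
Order-2 term: −1/720 · (7.40741e-05 − 0.0312500) = 4.32999e-05.

S_2 ≈ 72.8665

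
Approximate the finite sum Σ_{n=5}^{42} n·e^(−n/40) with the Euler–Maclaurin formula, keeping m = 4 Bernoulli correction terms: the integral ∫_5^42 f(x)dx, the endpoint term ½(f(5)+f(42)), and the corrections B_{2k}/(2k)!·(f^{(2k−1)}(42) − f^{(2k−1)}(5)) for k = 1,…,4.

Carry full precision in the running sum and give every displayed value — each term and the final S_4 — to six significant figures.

S_4 ≈ 450.188

The integral term ∫_5^42 x·e^(−x/40) dx = 440.699.
½[f(5) + f(42)] = ½[4.41248 + 14.6974] = 9.55493.
Integral + boundary = 450.254.
Order-1 term: 1/12 · (-0.0174969 − 0.772185) = -0.0658068.
After k=1: 450.188.
Order-2 term: −1/720 · (0.000426487 − 0.00158574) = 1.61007e-06.
After k=2: 450.188.
Order-3 term: 1/30240 · (5.39943e-07 − 1.68054e-06) = -3.77180e-11.
After k=3: 450.188.
Order-4 term: −1/1209600 · (5.08332e-10 − 1.48124e-09) = 8.04323e-16.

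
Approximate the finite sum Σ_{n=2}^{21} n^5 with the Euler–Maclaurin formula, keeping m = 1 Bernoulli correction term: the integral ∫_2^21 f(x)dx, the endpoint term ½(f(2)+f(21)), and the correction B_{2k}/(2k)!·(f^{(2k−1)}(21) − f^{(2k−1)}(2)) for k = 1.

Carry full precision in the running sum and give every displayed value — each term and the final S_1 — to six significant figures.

Integral: ∫_2^21 x^5 dx = 1.42943e+07.
Boundary: ½(f(2) + f(21)) = ½(32.0000 + 4.08410e+06) = 2.04207e+06.
Running total after boundary: 1.63364e+07.
Order-1 term: 1/12 · (972405 − 80.0000) = 81027.1.

S_1 ≈ 1.64174e+07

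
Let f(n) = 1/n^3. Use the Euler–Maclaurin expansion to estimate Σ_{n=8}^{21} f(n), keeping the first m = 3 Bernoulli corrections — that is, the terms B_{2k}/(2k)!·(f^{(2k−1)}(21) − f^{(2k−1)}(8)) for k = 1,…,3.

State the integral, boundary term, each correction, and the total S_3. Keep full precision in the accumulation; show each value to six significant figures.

The integral term ∫_8^21 1/x^3 dx = 0.00667871.
Boundary: ½(f(8) + f(21)) = ½(0.00195312 + 0.000107980) = 0.00103055.
So far: 0.00770927.
k=1: B_{2}/(2)! × [f^{(1)}(21) − f^{(1)}(8)] = 1/12 × (-1.54257e-05 − (-0.000732422)) = 5.97497e-05.
Running total after k=1: 0.00776902.
k=2: B_{4}/(4)! × [f^{(3)}(21) − f^{(3)}(8)] = −1/720 × (-6.99577e-07 − (-0.000228882)) = -3.16920e-07.
Running total after k=2: 0.00776870.
k=3: B_{6}/(6)! × [f^{(5)}(21) − f^{(5)}(8)] = 1/30240 × (-6.66264e-08 − (-0.000150204)) = 4.96485e-09.

S_3 ≈ 0.00776870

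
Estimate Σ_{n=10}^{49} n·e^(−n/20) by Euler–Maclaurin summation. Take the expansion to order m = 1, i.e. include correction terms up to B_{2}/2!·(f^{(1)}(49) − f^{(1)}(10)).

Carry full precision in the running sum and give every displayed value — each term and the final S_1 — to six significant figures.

∫_10^49 x·e^(−x/20) dx evaluates to 244.833.
½[f(10) + f(49)] = ½[6.06531 + 4.22839] = 5.14685.
So far: 249.980.
Order-1 term: 1/12 · (-0.125126 − 0.303265) = -0.0356993.

S_1 ≈ 249.944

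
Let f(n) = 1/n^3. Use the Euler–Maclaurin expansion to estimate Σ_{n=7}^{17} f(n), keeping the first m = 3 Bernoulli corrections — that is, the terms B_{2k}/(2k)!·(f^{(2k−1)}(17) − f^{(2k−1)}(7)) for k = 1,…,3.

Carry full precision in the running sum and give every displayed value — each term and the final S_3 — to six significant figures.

S_3 ≈ 0.0101339

The integral term ∫_7^17 1/x^3 dx = 0.00847398.
Boundary: ½(f(7) + f(17)) = ½(0.00291545 + 0.000203542) = 0.00155950.
Running total after boundary: 0.0100335.
Order-1 term: 1/12 · (-3.59191e-05 − (-0.00124948)) = 0.000101130.
After k=1: 0.0101346.
Order-2 term: −1/720 · (-2.48575e-06 − (-0.000509992)) = -7.04869e-07.
After k=2: 0.0101339.
Order-3 term: 1/30240 · (-3.61251e-07 − (-0.000437136)) = 1.44436e-08.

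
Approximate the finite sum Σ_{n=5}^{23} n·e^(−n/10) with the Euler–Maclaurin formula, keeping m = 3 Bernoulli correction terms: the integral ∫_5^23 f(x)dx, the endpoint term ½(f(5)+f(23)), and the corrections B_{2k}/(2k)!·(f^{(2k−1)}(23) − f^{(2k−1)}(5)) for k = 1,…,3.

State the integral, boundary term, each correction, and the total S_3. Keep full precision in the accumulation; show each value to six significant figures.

∫_5^23 x·e^(−x/10) dx evaluates to 57.8942.
Boundary: ½(f(5) + f(23)) = ½(3.03265 + 2.30595) = 2.66930.
So far: 60.5635.
k=1: B_{2}/(2)! × [f^{(1)}(23) − f^{(1)}(5)] = 1/12 × (-0.130336 − 0.303265) = -0.0361335.
Partial sum through k=1: 60.5274.
k=2: B_{4}/(4)! × [f^{(3)}(23) − f^{(3)}(5)] = −1/720 × (0.000701812 − 0.0151633) = 2.00854e-05.
Partial sum through k=2: 60.5274.
k=3: B_{6}/(6)! × [f^{(5)}(23) − f^{(5)}(5)] = 1/30240 × (2.70699e-05 − 0.000272939) = -8.13059e-09.

S_3 ≈ 60.5274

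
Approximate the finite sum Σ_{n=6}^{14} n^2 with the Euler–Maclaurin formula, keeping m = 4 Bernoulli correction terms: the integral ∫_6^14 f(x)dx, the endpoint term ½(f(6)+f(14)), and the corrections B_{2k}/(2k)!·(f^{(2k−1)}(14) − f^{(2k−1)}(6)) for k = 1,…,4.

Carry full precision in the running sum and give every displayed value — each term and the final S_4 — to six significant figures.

The integral term ∫_6^14 x^2 dx = 842.667.
Endpoint term: (f(6) + f(14))/2 = (36.0000 + 196.000)/2 = 116.000.
Running total after boundary: 958.667.
k=1: B_{2}/(2)! × [f^{(1)}(14) − f^{(1)}(6)] = 1/12 × (28.0000 − 12.0000) = 1.33333.
Running total after k=1: 960.000.
k=2: B_{4}/(4)! × [f^{(3)}(14) − f^{(3)}(6)] = −1/720 × (0.00000 − 0.00000) = 0.00000.
Running total after k=2: 960.000.
k=3: B_{6}/(6)! × [f^{(5)}(14) − f^{(5)}(6)] = 1/30240 × (0.00000 − 0.00000) = 0.00000.
Running total after k=3: 960.000.
k=4: B_{8}/(8)! × [f^{(7)}(14) − f^{(7)}(6)] = −1/1209600 × (0.00000 − 0.00000) = 0.00000.

S_4 ≈ 960.000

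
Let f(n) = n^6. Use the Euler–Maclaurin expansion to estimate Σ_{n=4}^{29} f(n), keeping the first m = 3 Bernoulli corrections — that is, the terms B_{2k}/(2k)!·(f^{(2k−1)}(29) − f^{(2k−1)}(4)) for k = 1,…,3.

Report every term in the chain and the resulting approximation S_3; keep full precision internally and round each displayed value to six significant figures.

Integral: ∫_4^29 x^6 dx = 2.46427e+09.
Endpoint term: (f(4) + f(29))/2 = (4096.00 + 5.94823e+08)/2 = 2.97414e+08.
So far: 2.76168e+09.
k=1: B_{2}/(2)! × [f^{(1)}(29) − f^{(1)}(4)] = 1/12 × (1.23067e+08 − 6144.00) = 1.02551e+07.
Running total after k=1: 2.77193e+09.
k=2: B_{4}/(4)! × [f^{(3)}(29) − f^{(3)}(4)] = −1/720 × (2.92668e+06 − 7680.00) = -4054.17.
Running total after k=2: 2.77193e+09.
k=3: B_{6}/(6)! × [f^{(5)}(29) − f^{(5)}(4)] = 1/30240 × (20880.0 − 2880.00) = 0.595238.

S_3 ≈ 2.77193e+09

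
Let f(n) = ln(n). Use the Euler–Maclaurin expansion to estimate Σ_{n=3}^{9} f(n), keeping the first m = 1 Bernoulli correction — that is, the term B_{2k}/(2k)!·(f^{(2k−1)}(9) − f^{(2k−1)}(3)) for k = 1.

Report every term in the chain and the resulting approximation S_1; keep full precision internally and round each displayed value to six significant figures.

∫_3^9 ln(x) dx evaluates to 10.4792.
Boundary: ½(f(3) + f(9)) = ½(1.09861 + 2.19722) = 1.64792.
Integral + boundary = 12.1271.
Order-1 term: 1/12 · (0.111111 − 0.333333) = -0.0185185.

S_1 ≈ 12.1086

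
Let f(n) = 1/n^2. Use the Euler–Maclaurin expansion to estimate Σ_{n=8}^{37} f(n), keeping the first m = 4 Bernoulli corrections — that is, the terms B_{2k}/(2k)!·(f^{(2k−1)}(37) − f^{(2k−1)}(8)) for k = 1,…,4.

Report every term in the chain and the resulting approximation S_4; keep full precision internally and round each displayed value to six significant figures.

S_4 ≈ 0.106472

Integral: ∫_8^37 1/x^2 dx = 0.0979730.
Boundary: ½(f(8) + f(37)) = ½(0.0156250 + 0.000730460) = 0.00817773.
Integral + boundary = 0.106151.
Correction k=1: B_{2}/2! · (f^{(1)}(37) − f^{(1)}(8)) = 1/12 · (-3.94843e-05 − (-0.00390625)) = 0.000322230.
Partial sum through k=1: 0.106473.
Correction k=2: B_{4}/4! · (f^{(3)}(37) − f^{(3)}(8)) = −1/720 · (-3.46101e-07 − (-0.000732422)) = -1.01677e-06.
Partial sum through k=2: 0.106472.
Correction k=3: B_{6}/6! · (f^{(5)}(37) − f^{(5)}(8)) = 1/30240 · (-7.58439e-09 − (-0.000343323)) = 1.13530e-08.
Partial sum through k=3: 0.106472.
Correction k=4: B_{8}/8! · (f^{(7)}(37) − f^{(7)}(8)) = −1/1209600 · (-3.10245e-10 − (-0.000300407)) = -2.48352e-10.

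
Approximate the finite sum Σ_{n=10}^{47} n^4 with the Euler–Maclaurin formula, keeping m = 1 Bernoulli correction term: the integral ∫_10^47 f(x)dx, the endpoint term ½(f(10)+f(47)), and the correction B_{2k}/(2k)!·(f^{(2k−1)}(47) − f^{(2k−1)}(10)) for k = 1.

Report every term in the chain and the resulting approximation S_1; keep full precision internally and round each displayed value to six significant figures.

∫_10^47 x^4 dx evaluates to 4.58490e+07.
½[f(10) + f(47)] = ½[10000.0 + 4.87968e+06] = 2.44484e+06.
Integral + boundary = 4.82938e+07.
k=1: B_{2}/(2)! × [f^{(1)}(47) − f^{(1)}(10)] = 1/12 × (415292 − 4000.00) = 34274.3.

S_1 ≈ 4.83281e+07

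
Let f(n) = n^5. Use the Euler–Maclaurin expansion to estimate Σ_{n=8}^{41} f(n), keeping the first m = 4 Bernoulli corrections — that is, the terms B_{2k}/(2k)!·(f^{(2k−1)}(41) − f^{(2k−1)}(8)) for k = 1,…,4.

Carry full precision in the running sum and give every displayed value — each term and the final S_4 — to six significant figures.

Integral: ∫_8^41 x^5 dx = 7.91640e+08.
Endpoint term: (f(8) + f(41))/2 = (32768.0 + 1.15856e+08)/2 = 5.79445e+07.
Running total after boundary: 8.49585e+08.
Correction k=1: B_{2}/2! · (f^{(1)}(41) − f^{(1)}(8)) = 1/12 · (1.41288e+07 − 20480.0) = 1.17569e+06.
Partial sum through k=1: 8.50761e+08.
Correction k=2: B_{4}/4! · (f^{(3)}(41) − f^{(3)}(8)) = −1/720 · (100860 − 3840.00) = -134.750.
Partial sum through k=2: 8.50760e+08.
Correction k=3: B_{6}/6! · (f^{(5)}(41) − f^{(5)}(8)) = 1/30240 · (120.000 − 120.000) = 0.00000.
Partial sum through k=3: 8.50760e+08.
Correction k=4: B_{8}/8! · (f^{(7)}(41) − f^{(7)}(8)) = −1/1209600 · (0.00000 − 0.00000) = 0.00000.

S_4 ≈ 8.50760e+08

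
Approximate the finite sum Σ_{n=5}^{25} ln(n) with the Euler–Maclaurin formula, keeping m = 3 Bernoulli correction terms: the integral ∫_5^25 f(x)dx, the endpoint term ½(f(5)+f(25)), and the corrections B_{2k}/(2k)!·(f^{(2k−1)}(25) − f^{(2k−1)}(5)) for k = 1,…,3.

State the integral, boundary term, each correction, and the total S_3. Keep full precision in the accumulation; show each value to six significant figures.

Integral: ∫_5^25 ln(x) dx = 52.4247.
Endpoint term: (f(5) + f(25))/2 = (1.60944 + 3.21888)/2 = 2.41416.
Running total after boundary: 54.8389.
k=1: B_{2}/(2)! × [f^{(1)}(25) − f^{(1)}(5)] = 1/12 × (0.0400000 − 0.200000) = -0.0133333.
Running total after k=1: 54.8255.
k=2: B_{4}/(4)! × [f^{(3)}(25) − f^{(3)}(5)] = −1/720 × (0.000128000 − 0.0160000) = 2.20444e-05.
Running total after k=2: 54.8256.
k=3: B_{6}/(6)! × [f^{(5)}(25) − f^{(5)}(5)] = 1/30240 × (2.45760e-06 − 0.00768000) = -2.53887e-07.

S_3 ≈ 54.8256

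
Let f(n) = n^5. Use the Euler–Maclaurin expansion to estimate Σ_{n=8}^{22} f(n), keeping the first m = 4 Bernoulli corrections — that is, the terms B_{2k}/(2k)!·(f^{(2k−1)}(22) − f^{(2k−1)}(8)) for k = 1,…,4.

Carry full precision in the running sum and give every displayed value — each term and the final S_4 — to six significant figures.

S_4 ≈ 2.15420e+07

Integral: ∫_8^22 x^5 dx = 1.88530e+07.
Boundary: ½(f(8) + f(22)) = ½(32768.0 + 5.15363e+06) = 2.59320e+06.
Running total after boundary: 2.14462e+07.
Correction k=1: B_{2}/2! · (f^{(1)}(22) − f^{(1)}(8)) = 1/12 · (1.17128e+06 − 20480.0) = 95900.0.
Running total after k=1: 2.15421e+07.
Correction k=2: B_{4}/4! · (f^{(3)}(22) − f^{(3)}(8)) = −1/720 · (29040.0 − 3840.00) = -35.0000.
Running total after k=2: 2.15420e+07.
Correction k=3: B_{6}/6! · (f^{(5)}(22) − f^{(5)}(8)) = 1/30240 · (120.000 − 120.000) = 0.00000.
Running total after k=3: 2.15420e+07.
Correction k=4: B_{8}/8! · (f^{(7)}(22) − f^{(7)}(8)) = −1/1209600 · (0.00000 − 0.00000) = 0.00000.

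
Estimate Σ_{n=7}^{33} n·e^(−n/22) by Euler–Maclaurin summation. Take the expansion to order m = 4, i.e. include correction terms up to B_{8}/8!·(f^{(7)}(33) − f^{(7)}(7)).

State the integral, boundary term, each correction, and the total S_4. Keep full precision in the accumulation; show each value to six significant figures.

∫_7^33 x·e^(−x/22) dx evaluates to 194.139.
½[f(7) + f(33)] = ½[5.09229 + 7.36330] = 6.22779.
So far: 200.366.
Correction k=1: B_{2}/2! · (f^{(1)}(33) − f^{(1)}(7)) = 1/12 · (-0.111565 − 0.496003) = -0.0506306.
After k=1: 200.316.
Correction k=2: B_{4}/4! · (f^{(3)}(33) − f^{(3)}(7)) = −1/720 · (0.000691519 − 0.00403088) = 4.63799e-06.
After k=2: 200.316.
Correction k=3: B_{6}/6! · (f^{(5)}(33) − f^{(5)}(7)) = 1/30240 · (3.33377e-06 − 1.45392e-05) = -3.70549e-10.
After k=3: 200.316.
Correction k=4: B_{8}/8! · (f^{(7)}(33) − f^{(7)}(7)) = −1/1209600 · (1.08239e-08 − 4.28720e-08) = 2.64948e-14.

S_4 ≈ 200.316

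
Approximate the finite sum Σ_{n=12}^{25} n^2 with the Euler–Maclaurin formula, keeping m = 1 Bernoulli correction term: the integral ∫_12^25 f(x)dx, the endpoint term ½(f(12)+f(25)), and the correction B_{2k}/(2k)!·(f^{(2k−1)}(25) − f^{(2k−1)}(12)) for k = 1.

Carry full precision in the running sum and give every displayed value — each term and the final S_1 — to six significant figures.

Integral: ∫_12^25 x^2 dx = 4632.33.
Endpoint term: (f(12) + f(25))/2 = (144.000 + 625.000)/2 = 384.500.
Integral + boundary = 5016.83.
k=1: B_{2}/(2)! × [f^{(1)}(25) − f^{(1)}(12)] = 1/12 × (50.0000 − 24.0000) = 2.16667.

S_1 ≈ 5019.00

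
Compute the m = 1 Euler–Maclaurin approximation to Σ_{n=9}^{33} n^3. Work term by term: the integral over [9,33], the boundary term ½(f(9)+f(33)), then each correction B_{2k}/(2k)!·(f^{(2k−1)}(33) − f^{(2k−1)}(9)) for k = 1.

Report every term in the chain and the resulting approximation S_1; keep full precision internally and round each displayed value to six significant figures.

Integral: ∫_9^33 x^3 dx = 294840.
Endpoint term: (f(9) + f(33))/2 = (729.000 + 35937.0)/2 = 18333.0.
So far: 313173.
Correction k=1: B_{2}/2! · (f^{(1)}(33) − f^{(1)}(9)) = 1/12 · (3267.00 − 243.000) = 252.000.

S_1 ≈ 313425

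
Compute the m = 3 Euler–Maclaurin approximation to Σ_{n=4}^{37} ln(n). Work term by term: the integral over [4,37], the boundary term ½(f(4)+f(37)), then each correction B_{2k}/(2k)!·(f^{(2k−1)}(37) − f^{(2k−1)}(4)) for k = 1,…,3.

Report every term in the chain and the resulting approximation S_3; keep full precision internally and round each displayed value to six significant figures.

S_3 ≈ 97.5389

The integral term ∫_4^37 ln(x) dx = 95.0588.
Boundary: ½(f(4) + f(37)) = ½(1.38629 + 3.61092) = 2.49861.
Running total after boundary: 97.5574.
k=1: B_{2}/(2)! × [f^{(1)}(37) − f^{(1)}(4)] = 1/12 × (0.0270270 − 0.250000) = -0.0185811.
After k=1: 97.5388.
k=2: B_{4}/(4)! × [f^{(3)}(37) − f^{(3)}(4)] = −1/720 × (3.94843e-05 − 0.0312500) = 4.33479e-05.
After k=2: 97.5389.
k=3: B_{6}/(6)! × [f^{(5)}(37) − f^{(5)}(4)] = 1/30240 × (3.46101e-07 − 0.0234375) = -7.75038e-07.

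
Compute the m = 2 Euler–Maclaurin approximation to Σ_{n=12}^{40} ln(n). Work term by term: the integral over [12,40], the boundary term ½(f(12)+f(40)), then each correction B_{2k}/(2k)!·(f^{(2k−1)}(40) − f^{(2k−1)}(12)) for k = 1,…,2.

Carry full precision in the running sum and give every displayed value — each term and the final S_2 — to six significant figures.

S_2 ≈ 92.8183

∫_12^40 ln(x) dx evaluates to 89.7363.
Boundary: ½(f(12) + f(40)) = ½(2.48491 + 3.68888) = 3.08689.
Running total after boundary: 92.8232.
Order-1 term: 1/12 · (0.0250000 − 0.0833333) = -0.00486111.
Partial sum through k=1: 92.8183.
Order-2 term: −1/720 · (3.12500e-05 − 0.00115741) = 1.56411e-06.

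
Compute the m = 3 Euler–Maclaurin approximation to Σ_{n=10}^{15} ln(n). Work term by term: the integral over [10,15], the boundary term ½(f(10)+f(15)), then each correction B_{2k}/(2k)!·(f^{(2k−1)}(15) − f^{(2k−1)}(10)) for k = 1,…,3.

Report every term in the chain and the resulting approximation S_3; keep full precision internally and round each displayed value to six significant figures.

∫_10^15 ln(x) dx evaluates to 12.5949.
Boundary: ½(f(10) + f(15)) = ½(2.30259 + 2.70805) = 2.50532.
Running total after boundary: 15.1002.
Order-1 term: 1/12 · (0.0666667 − 0.100000) = -0.00277778.
After k=1: 15.0974.
Order-2 term: −1/720 · (0.000592593 − 0.00200000) = 1.95473e-06.
After k=2: 15.0974.
Order-3 term: 1/30240 · (3.16049e-05 − 0.000240000) = -6.89137e-09.

S_3 ≈ 15.0974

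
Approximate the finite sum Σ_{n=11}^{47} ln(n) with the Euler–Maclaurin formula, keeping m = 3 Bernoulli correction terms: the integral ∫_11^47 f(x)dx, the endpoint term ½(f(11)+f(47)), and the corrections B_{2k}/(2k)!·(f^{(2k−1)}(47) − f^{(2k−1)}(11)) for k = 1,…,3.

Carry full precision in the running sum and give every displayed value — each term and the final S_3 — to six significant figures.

Integral: ∫_11^47 ln(x) dx = 118.580.
Endpoint term: (f(11) + f(47))/2 = (2.39790 + 3.85015)/2 = 3.12402.
Integral + boundary = 121.704.
Correction k=1: B_{2}/2! · (f^{(1)}(47) − f^{(1)}(11)) = 1/12 · (0.0212766 − 0.0909091) = -0.00580271.
Partial sum through k=1: 121.698.
Correction k=2: B_{4}/4! · (f^{(3)}(47) − f^{(3)}(11)) = −1/720 · (1.92636e-05 − 0.00150263) = 2.06023e-06.
Partial sum through k=2: 121.698.
Correction k=3: B_{6}/6! · (f^{(5)}(47) − f^{(5)}(11)) = 1/30240 · (1.04646e-07 − 0.000149021) = -4.92449e-09.

S_3 ≈ 121.698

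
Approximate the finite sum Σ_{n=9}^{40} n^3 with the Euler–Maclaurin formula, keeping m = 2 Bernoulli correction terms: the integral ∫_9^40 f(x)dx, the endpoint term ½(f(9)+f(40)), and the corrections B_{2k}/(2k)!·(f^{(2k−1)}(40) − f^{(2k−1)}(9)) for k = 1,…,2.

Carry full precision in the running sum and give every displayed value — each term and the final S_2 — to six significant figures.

S_2 ≈ 671104

The integral term ∫_9^40 x^3 dx = 638360.
½[f(9) + f(40)] = ½[729.000 + 64000.0] = 32364.5.
So far: 670724.
k=1: B_{2}/(2)! × [f^{(1)}(40) − f^{(1)}(9)] = 1/12 × (4800.00 − 243.000) = 379.750.
Partial sum through k=1: 671104.
k=2: B_{4}/(4)! × [f^{(3)}(40) − f^{(3)}(9)] = −1/720 × (6.00000 − 6.00000) = 0.00000.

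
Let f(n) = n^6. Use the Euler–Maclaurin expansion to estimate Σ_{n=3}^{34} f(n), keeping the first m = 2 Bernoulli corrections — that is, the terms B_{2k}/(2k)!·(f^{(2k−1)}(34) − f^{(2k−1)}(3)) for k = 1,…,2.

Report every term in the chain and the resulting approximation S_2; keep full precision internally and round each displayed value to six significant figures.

S_2 ≈ 8.29845e+09

Integral: ∫_3^34 x^6 dx = 7.50334e+09.
Boundary: ½(f(3) + f(34)) = ½(729.000 + 1.54480e+09) = 7.72403e+08.
Running total after boundary: 8.27574e+09.
k=1: B_{2}/(2)! × [f^{(1)}(34) − f^{(1)}(3)] = 1/12 × (2.72613e+08 − 1458.00) = 2.27176e+07.
Running total after k=1: 8.29846e+09.
k=2: B_{4}/(4)! × [f^{(3)}(34) − f^{(3)}(3)] = −1/720 × (4.71648e+06 − 3240.00) = -6546.17.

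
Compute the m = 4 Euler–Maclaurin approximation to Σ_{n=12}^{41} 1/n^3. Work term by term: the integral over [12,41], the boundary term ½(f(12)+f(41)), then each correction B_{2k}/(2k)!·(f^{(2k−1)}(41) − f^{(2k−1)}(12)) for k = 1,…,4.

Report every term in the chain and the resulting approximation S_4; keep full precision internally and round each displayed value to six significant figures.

∫_12^41 1/x^3 dx evaluates to 0.00317478.
½[f(12) + f(41)] = ½[0.000578704 + 1.45094e-05] = 0.000296607.
Integral + boundary = 0.00347139.
k=1: B_{2}/(2)! × [f^{(1)}(41) − f^{(1)}(12)] = 1/12 × (-1.06166e-06 − (-0.000144676)) = 1.19679e-05.
Partial sum through k=1: 0.00348335.
k=2: B_{4}/(4)! × [f^{(3)}(41) − f^{(3)}(12)] = −1/720 × (-1.26313e-08 − (-2.00939e-05)) = -2.78906e-08.
Partial sum through k=2: 0.00348333.
k=3: B_{6}/(6)! × [f^{(5)}(41) − f^{(5)}(12)] = 1/30240 × (-3.15595e-10 − (-5.86071e-06)) = 1.93796e-10.
Partial sum through k=3: 0.00348333.
k=4: B_{8}/(8)! × [f^{(7)}(41) − f^{(7)}(12)] = −1/1209600 × (-1.35174e-11 − (-2.93036e-06)) = -2.42257e-12.

S_4 ≈ 0.00348333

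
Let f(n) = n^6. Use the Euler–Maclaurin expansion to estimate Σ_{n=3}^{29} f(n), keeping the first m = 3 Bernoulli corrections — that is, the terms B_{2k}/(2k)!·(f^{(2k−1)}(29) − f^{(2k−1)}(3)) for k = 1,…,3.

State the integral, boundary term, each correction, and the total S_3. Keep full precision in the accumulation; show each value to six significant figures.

S_3 ≈ 2.77193e+09

The integral term ∫_3^29 x^6 dx = 2.46427e+09.
Boundary: ½(f(3) + f(29)) = ½(729.000 + 5.94823e+08) = 2.97412e+08.
Integral + boundary = 2.76168e+09.
Order-1 term: 1/12 · (1.23067e+08 − 1458.00) = 1.02555e+07.
After k=1: 2.77194e+09.
Order-2 term: −1/720 · (2.92668e+06 − 3240.00) = -4060.33.
After k=2: 2.77193e+09.
Order-3 term: 1/30240 · (20880.0 − 2160.00) = 0.619048.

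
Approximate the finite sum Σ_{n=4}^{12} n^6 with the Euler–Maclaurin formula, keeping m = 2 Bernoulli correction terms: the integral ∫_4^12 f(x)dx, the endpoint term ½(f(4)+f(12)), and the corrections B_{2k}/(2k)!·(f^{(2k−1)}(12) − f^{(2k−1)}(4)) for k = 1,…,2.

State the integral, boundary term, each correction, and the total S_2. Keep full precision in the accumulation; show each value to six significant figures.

S_2 ≈ 6.73516e+06

Integral: ∫_4^12 x^6 dx = 5.11649e+06.
Boundary: ½(f(4) + f(12)) = ½(4096.00 + 2.98598e+06) = 1.49504e+06.
So far: 6.61153e+06.
Correction k=1: B_{2}/2! · (f^{(1)}(12) − f^{(1)}(4)) = 1/12 · (1.49299e+06 − 6144.00) = 123904.
Partial sum through k=1: 6.73543e+06.
Correction k=2: B_{4}/4! · (f^{(3)}(12) − f^{(3)}(4)) = −1/720 · (207360 − 7680.00) = -277.333.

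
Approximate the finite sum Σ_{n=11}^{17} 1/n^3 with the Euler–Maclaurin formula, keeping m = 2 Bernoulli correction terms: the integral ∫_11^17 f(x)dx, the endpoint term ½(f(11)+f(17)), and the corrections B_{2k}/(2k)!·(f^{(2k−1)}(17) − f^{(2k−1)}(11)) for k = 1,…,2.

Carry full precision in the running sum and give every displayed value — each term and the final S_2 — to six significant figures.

∫_11^17 1/x^3 dx evaluates to 0.00240213.
Boundary: ½(f(11) + f(17)) = ½(0.000751315 + 0.000203542) = 0.000477428.
So far: 0.00287956.
Correction k=1: B_{2}/2! · (f^{(1)}(17) − f^{(1)}(11)) = 1/12 · (-3.59191e-05 − (-0.000204904)) = 1.40821e-05.
Partial sum through k=1: 0.00289364.
Correction k=2: B_{4}/4! · (f^{(3)}(17) − f^{(3)}(11)) = −1/720 · (-2.48575e-06 − (-3.38684e-05)) = -4.35871e-08.

S_2 ≈ 0.00289359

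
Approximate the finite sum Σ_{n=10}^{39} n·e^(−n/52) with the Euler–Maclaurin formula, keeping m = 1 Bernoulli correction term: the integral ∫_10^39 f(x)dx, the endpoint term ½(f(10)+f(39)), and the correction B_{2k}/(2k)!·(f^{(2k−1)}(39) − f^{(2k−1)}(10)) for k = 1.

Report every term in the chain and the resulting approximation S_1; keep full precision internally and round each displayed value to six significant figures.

The integral term ∫_10^39 x·e^(−x/52) dx = 424.732.
Endpoint term: (f(10) + f(39))/2 = (8.25053 + 18.4223)/2 = 13.3364.
Integral + boundary = 438.069.
Order-1 term: 1/12 · (0.118092 − 0.666389) = -0.0456914.

S_1 ≈ 438.023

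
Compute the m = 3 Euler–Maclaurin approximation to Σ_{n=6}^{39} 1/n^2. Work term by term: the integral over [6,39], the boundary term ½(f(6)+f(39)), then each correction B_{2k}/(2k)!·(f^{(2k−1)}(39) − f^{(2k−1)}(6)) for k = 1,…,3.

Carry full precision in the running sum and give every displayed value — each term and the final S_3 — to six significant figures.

The integral term ∫_6^39 1/x^2 dx = 0.141026.
Endpoint term: (f(6) + f(39))/2 = (0.0277778 + 0.000657462)/2 = 0.0142176.
So far: 0.155243.
k=1: B_{2}/(2)! × [f^{(1)}(39) − f^{(1)}(6)] = 1/12 × (-3.37160e-05 − (-0.00925926)) = 0.000768795.
Running total after k=1: 0.156012.
k=2: B_{4}/(4)! × [f^{(3)}(39) − f^{(3)}(6)] = −1/720 × (-2.66004e-07 − (-0.00308642)) = -4.28632e-06.
Running total after k=2: 0.156008.
k=3: B_{6}/(6)! × [f^{(5)}(39) − f^{(5)}(6)] = 1/30240 × (-5.24663e-09 − (-0.00257202)) = 8.50533e-08.

S_3 ≈ 0.156008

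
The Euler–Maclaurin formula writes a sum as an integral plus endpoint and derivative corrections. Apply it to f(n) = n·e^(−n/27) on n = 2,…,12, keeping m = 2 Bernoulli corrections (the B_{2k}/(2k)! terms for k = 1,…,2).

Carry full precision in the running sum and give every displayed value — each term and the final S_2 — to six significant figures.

Integral: ∫_2^12 x·e^(−x/27) dx = 51.9331.
Endpoint term: (f(2) + f(12))/2 = (1.85721 + 7.69416)/2 = 4.77569.
Running total after boundary: 56.7088.
k=1: B_{2}/(2)! × [f^{(1)}(12) − f^{(1)}(2)] = 1/12 × (0.356211 − 0.859818) = -0.0419672.
Partial sum through k=1: 56.6668.
k=2: B_{4}/(4)! × [f^{(3)}(12) − f^{(3)}(2)] = −1/720 × (0.00224770 − 0.00372706) = 2.05466e-06.

S_2 ≈ 56.6668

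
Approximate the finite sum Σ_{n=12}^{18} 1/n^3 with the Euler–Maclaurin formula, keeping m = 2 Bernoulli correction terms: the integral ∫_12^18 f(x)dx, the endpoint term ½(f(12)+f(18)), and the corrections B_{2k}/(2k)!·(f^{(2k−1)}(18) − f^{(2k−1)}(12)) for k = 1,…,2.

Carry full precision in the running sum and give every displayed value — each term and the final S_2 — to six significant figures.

∫_12^18 1/x^3 dx evaluates to 0.00192901.
½[f(12) + f(18)] = ½[0.000578704 + 0.000171468] = 0.000375086.
Integral + boundary = 0.00230410.
Correction k=1: B_{2}/2! · (f^{(1)}(18) − f^{(1)}(12)) = 1/12 · (-2.85780e-05 − (-0.000144676)) = 9.67483e-06.
After k=1: 0.00231377.
Correction k=2: B_{4}/4! · (f^{(3)}(18) − f^{(3)}(12)) = −1/720 · (-1.76407e-06 − (-2.00939e-05)) = -2.54581e-08.

S_2 ≈ 0.00231375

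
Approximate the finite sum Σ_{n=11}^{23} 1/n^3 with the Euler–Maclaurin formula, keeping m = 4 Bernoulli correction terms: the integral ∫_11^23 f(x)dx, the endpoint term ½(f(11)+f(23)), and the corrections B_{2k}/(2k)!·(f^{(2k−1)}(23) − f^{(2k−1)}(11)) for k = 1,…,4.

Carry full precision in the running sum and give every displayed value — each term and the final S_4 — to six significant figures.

∫_11^23 1/x^3 dx evaluates to 0.00318705.
½[f(11) + f(23)] = ½[0.000751315 + 8.21895e-05] = 0.000416752.
So far: 0.00360380.
k=1: B_{2}/(2)! × [f^{(1)}(23) − f^{(1)}(11)] = 1/12 × (-1.07204e-05 − (-0.000204904)) = 1.61820e-05.
Partial sum through k=1: 0.00361999.
k=2: B_{4}/(4)! × [f^{(3)}(23) − f^{(3)}(11)] = −1/720 × (-4.05307e-07 − (-3.38684e-05)) = -4.64766e-08.
Partial sum through k=2: 0.00361994.
k=3: B_{6}/(6)! × [f^{(5)}(23) − f^{(5)}(11)] = 1/30240 × (-3.21794e-08 − (-1.17560e-05)) = 3.87692e-10.
Partial sum through k=3: 0.00361994.
k=4: B_{8}/(8)! × [f^{(7)}(23) − f^{(7)}(11)] = −1/1209600 × (-4.37980e-09 − (-6.99530e-06)) = -5.77953e-12.

S_4 ≈ 0.00361994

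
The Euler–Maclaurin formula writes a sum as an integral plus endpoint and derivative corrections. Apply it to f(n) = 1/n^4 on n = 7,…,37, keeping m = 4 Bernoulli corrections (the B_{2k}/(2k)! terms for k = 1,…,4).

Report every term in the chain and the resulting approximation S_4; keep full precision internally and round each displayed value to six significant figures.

Integral: ∫_7^37 1/x^4 dx = 0.000965237.
Endpoint term: (f(7) + f(37))/2 = (0.000416493 + 5.33572e-07)/2 = 0.000208513.
Integral + boundary = 0.00117375.
Order-1 term: 1/12 · (-5.76835e-08 − (-0.000237996)) = 1.98282e-05.
After k=1: 0.00119358.
Order-2 term: −1/720 · (-1.26406e-09 − (-0.000145712)) = -2.02376e-07.
After k=2: 0.00119338.
Order-3 term: 1/30240 · (-5.17075e-11 − (-0.000166528)) = 5.50687e-09.
After k=3: 0.00119338.
Order-4 term: −1/1209600 · (-3.39933e-12 − (-0.000305868)) = -2.52867e-10.

S_4 ≈ 0.00119338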